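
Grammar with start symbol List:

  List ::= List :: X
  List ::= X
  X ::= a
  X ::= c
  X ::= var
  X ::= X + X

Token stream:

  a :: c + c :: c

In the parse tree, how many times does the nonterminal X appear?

[List [List [List [X a]] :: [X [X c] + [X c]]] :: [X c]]

5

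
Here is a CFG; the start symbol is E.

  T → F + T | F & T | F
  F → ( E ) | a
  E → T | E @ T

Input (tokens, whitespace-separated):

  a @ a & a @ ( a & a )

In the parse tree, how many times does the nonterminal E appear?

4

[E [E [E [T [F a]]] @ [T [F a] & [T [F a]]]] @ [T [F ( [E [T [F a] & [T [F a]]]] )]]]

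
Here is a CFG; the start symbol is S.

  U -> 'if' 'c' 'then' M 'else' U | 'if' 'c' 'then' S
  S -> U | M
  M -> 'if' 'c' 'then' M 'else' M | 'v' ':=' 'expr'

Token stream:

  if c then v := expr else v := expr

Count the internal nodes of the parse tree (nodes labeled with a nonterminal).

4

[S [M if c then [M v := expr] else [M v := expr]]]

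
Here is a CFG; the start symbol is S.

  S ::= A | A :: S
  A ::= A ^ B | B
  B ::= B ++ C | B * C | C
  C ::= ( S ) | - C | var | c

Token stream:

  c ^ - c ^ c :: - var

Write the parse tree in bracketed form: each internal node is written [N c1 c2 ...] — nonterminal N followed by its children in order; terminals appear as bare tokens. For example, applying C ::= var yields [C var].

[S [A [A [A [B [C c]]] ^ [B [C - [C c]]]] ^ [B [C c]]] :: [S [A [B [C - [C var]]]]]]

S
A :: S
A ^ B :: S
A ^ B ^ B :: S
B ^ B ^ B :: S
C ^ B ^ B :: S
c ^ B ^ B :: S
c ^ C ^ B :: S
c ^ - C ^ B :: S
c ^ - c ^ B :: S
c ^ - c ^ C :: S
c ^ - c ^ c :: S
c ^ - c ^ c :: A
c ^ - c ^ c :: B
c ^ - c ^ c :: C
c ^ - c ^ c :: - C
c ^ - c ^ c :: - var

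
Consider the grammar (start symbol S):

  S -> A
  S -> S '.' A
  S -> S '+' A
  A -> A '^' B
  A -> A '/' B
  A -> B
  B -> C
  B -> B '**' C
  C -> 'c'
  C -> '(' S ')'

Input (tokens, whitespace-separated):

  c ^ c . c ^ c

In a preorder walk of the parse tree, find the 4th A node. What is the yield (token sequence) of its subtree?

c

[S [S [A [A [B [C c]]] ^ [B [C c]]]] . [A [A [B [C c]]] ^ [B [C c]]]]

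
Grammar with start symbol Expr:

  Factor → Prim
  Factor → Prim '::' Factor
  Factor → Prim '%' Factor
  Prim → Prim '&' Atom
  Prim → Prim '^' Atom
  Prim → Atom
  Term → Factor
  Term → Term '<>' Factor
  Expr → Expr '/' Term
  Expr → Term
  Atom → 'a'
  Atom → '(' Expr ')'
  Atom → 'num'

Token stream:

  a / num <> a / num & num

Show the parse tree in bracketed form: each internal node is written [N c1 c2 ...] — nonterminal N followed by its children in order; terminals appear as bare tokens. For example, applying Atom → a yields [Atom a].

[Expr [Expr [Expr [Term [Factor [Prim [Atom a]]]]] / [Term [Term [Factor [Prim [Atom num]]]] <> [Factor [Prim [Atom a]]]]] / [Term [Factor [Prim [Prim [Atom num]] & [Atom num]]]]]

Expr
Expr / Term
Expr / Term / Term
Term / Term / Term
Factor / Term / Term
Prim / Term / Term
Atom / Term / Term
a / Term / Term
a / Term <> Factor / Term
a / Factor <> Factor / Term
a / Prim <> Factor / Term
a / Atom <> Factor / Term
a / num <> Factor / Term
a / num <> Prim / Term
a / num <> Atom / Term
a / num <> a / Term
a / num <> a / Factor
a / num <> a / Prim
a / num <> a / Prim & Atom
a / num <> a / Atom & Atom
a / num <> a / num & Atom
a / num <> a / num & num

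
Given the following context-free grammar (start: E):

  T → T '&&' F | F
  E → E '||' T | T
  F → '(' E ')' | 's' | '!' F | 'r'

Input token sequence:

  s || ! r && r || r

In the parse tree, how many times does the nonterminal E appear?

3

[E [E [E [T [F s]]] || [T [T [F ! [F r]]] && [F r]]] || [T [F r]]]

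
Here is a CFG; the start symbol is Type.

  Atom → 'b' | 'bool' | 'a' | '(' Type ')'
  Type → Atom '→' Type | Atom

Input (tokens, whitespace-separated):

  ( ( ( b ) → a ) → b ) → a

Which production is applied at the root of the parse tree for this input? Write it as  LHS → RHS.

Type → Atom '→' Type

[Type [Atom ( [Type [Atom ( [Type [Atom ( [Type [Atom b]] )] → [Type [Atom a]]] )] → [Type [Atom b]]] )] → [Type [Atom a]]]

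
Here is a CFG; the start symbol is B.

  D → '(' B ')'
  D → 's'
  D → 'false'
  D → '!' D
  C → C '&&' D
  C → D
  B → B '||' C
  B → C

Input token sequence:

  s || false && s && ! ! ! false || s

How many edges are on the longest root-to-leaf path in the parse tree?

[B [B [B [C [D s]]] || [C [C [C [D false]] && [D s]] && [D ! [D ! [D ! [D false]]]]]] || [C [D s]]]

7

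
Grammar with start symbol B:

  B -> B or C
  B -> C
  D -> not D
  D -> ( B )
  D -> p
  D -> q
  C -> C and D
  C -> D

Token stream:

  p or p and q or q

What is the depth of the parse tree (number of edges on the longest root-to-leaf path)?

[B [B [B [C [D p]]] or [C [C [D p]] and [D q]]] or [C [D q]]]

5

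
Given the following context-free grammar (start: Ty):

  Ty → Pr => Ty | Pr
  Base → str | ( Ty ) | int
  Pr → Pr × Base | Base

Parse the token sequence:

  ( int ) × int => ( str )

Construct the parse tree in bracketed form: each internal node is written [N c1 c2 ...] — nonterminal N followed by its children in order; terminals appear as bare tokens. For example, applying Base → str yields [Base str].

[Ty [Pr [Pr [Base ( [Ty [Pr [Base int]]] )]] × [Base int]] => [Ty [Pr [Base ( [Ty [Pr [Base str]]] )]]]]

Ty
Pr => Ty
Pr × Base => Ty
Base × Base => Ty
( Ty ) × Base => Ty
( Pr ) × Base => Ty
( Base ) × Base => Ty
( int ) × Base => Ty
( int ) × int => Ty
( int ) × int => Pr
( int ) × int => Base
( int ) × int => ( Ty )
( int ) × int => ( Pr )
( int ) × int => ( Base )
( int ) × int => ( str )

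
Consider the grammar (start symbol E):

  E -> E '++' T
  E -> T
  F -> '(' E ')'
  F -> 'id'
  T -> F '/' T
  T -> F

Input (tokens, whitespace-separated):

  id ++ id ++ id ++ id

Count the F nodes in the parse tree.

4

[E [E [E [E [T [F id]]] ++ [T [F id]]] ++ [T [F id]]] ++ [T [F id]]]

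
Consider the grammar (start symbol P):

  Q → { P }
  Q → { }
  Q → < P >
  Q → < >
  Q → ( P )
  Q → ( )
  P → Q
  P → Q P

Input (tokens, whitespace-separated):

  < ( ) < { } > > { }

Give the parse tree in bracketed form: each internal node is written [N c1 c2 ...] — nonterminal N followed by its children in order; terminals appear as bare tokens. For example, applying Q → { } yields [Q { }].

P
Q P
< P > P
< Q P > P
< ( ) P > P
< ( ) Q > P
< ( ) < P > > P
< ( ) < Q > > P
< ( ) < { } > > P
< ( ) < { } > > Q
< ( ) < { } > > { }

[P [Q < [P [Q ( )] [P [Q < [P [Q { }]] >]]] >] [P [Q { }]]]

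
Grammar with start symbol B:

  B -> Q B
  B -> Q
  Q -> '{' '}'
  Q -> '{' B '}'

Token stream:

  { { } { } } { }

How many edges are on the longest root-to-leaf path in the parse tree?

[B [Q { [B [Q { }] [B [Q { }]]] }] [B [Q { }]]]

5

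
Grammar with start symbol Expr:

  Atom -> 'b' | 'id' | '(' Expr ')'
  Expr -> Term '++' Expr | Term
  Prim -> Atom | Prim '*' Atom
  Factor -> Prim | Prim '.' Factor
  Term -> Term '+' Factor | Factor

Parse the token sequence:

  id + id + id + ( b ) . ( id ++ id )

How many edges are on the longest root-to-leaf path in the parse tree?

12

[Expr [Term [Term [Term [Term [Factor [Prim [Atom id]]]] + [Factor [Prim [Atom id]]]] + [Factor [Prim [Atom id]]]] + [Factor [Prim [Atom ( [Expr [Term [Factor [Prim [Atom b]]]]] )]] . [Factor [Prim [Atom ( [Expr [Term [Factor [Prim [Atom id]]]] ++ [Expr [Term [Factor [Prim [Atom id]]]]]] )]]]]]]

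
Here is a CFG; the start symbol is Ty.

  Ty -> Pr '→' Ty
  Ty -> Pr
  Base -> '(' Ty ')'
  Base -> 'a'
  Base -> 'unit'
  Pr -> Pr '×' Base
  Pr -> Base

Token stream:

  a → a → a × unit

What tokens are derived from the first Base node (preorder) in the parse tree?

a

[Ty [Pr [Base a]] → [Ty [Pr [Base a]] → [Ty [Pr [Pr [Base a]] × [Base unit]]]]]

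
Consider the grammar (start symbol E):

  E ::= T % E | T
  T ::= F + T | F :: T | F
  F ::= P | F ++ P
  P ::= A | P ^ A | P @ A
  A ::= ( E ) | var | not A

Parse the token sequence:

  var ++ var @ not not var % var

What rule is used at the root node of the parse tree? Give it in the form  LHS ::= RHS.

E ::= T % E

[E [T [F [F [P [A var]]] ++ [P [P [A var]] @ [A not [A not [A var]]]]]] % [E [T [F [P [A var]]]]]]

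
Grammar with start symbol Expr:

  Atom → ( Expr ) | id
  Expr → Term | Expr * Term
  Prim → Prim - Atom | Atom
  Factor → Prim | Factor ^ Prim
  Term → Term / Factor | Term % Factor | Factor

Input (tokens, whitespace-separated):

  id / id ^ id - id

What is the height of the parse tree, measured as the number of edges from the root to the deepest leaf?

6

[Expr [Term [Term [Factor [Prim [Atom id]]]] / [Factor [Factor [Prim [Atom id]]] ^ [Prim [Prim [Atom id]] - [Atom id]]]]]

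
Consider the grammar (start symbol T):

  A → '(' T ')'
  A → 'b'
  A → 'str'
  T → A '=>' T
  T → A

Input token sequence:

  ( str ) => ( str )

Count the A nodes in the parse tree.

[T [A ( [T [A str]] )] => [T [A ( [T [A str]] )]]]

4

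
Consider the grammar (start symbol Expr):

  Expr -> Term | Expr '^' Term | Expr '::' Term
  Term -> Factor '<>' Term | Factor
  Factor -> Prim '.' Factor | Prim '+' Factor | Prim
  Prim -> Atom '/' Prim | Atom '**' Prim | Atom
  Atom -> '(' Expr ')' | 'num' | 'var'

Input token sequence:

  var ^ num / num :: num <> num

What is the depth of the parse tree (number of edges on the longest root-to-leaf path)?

7

[Expr [Expr [Expr [Term [Factor [Prim [Atom var]]]]] ^ [Term [Factor [Prim [Atom num] / [Prim [Atom num]]]]]] :: [Term [Factor [Prim [Atom num]]] <> [Term [Factor [Prim [Atom num]]]]]]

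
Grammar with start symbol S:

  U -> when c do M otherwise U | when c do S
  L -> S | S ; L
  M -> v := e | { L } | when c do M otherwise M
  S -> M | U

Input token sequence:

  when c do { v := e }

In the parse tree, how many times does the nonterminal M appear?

2

[S [U when c do [S [M { [L [S [M v := e]]] }]]]]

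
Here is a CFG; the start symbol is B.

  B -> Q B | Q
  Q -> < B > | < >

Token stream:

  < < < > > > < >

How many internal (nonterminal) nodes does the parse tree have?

[B [Q < [B [Q < [B [Q < >]] >]] >] [B [Q < >]]]

8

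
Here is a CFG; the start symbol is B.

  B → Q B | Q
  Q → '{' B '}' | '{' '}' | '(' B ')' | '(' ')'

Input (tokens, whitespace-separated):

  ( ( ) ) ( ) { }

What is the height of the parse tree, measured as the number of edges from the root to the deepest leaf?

[B [Q ( [B [Q ( )]] )] [B [Q ( )] [B [Q { }]]]]

4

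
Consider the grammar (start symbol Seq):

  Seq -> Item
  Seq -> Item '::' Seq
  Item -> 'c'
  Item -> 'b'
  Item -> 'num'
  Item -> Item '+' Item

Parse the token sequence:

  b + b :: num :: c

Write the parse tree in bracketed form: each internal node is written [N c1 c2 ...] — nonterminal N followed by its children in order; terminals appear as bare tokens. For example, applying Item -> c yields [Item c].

[Seq [Item [Item b] + [Item b]] :: [Seq [Item num] :: [Seq [Item c]]]]

Seq
Item :: Seq
Item + Item :: Seq
b + Item :: Seq
b + b :: Seq
b + b :: Item :: Seq
b + b :: num :: Seq
b + b :: num :: Item
b + b :: num :: c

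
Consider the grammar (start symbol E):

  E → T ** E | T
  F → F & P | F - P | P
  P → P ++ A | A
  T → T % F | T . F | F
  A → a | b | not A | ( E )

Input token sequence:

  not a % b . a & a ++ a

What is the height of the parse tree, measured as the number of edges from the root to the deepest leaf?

8

[E [T [T [T [F [P [A not [A a]]]]] % [F [P [A b]]]] . [F [F [P [A a]]] & [P [P [A a]] ++ [A a]]]]]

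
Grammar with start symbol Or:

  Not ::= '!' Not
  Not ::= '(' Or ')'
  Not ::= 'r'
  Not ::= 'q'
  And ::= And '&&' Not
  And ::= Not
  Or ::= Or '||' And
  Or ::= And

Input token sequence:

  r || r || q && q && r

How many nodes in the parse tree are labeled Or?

[Or [Or [Or [And [Not r]]] || [And [Not r]]] || [And [And [And [Not q]] && [Not q]] && [Not r]]]

3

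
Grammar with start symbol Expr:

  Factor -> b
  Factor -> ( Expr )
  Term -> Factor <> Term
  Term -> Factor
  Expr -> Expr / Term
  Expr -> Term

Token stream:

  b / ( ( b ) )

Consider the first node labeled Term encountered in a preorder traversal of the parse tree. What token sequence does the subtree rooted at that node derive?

[Expr [Expr [Term [Factor b]]] / [Term [Factor ( [Expr [Term [Factor ( [Expr [Term [Factor b]]] )]]] )]]]

b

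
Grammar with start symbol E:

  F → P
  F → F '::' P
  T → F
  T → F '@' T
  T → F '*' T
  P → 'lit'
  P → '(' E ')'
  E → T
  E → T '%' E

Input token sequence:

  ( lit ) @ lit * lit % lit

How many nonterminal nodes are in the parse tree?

18

[E [T [F [P ( [E [T [F [P lit]]]] )]] @ [T [F [P lit]] * [T [F [P lit]]]]] % [E [T [F [P lit]]]]]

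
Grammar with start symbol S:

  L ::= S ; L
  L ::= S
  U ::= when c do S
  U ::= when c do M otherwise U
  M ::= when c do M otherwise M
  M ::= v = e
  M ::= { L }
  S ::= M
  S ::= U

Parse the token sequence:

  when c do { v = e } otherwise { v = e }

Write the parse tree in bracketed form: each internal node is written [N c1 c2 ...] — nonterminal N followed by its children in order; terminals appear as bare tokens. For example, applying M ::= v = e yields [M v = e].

[S [M when c do [M { [L [S [M v = e]]] }] otherwise [M { [L [S [M v = e]]] }]]]

S
M
when c do M otherwise M
when c do { L } otherwise M
when c do { S } otherwise M
when c do { M } otherwise M
when c do { v = e } otherwise M
when c do { v = e } otherwise { L }
when c do { v = e } otherwise { S }
when c do { v = e } otherwise { M }
when c do { v = e } otherwise { v = e }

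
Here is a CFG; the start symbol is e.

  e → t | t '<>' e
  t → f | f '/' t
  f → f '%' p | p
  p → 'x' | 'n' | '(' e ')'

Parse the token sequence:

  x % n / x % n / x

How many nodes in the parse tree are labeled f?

5

[e [t [f [f [p x]] % [p n]] / [t [f [f [p x]] % [p n]] / [t [f [p x]]]]]]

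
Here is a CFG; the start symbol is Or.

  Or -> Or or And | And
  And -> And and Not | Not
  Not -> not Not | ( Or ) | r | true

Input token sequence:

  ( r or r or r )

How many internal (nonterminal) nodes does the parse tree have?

12

[Or [And [Not ( [Or [Or [Or [And [Not r]]] or [And [Not r]]] or [And [Not r]]] )]]]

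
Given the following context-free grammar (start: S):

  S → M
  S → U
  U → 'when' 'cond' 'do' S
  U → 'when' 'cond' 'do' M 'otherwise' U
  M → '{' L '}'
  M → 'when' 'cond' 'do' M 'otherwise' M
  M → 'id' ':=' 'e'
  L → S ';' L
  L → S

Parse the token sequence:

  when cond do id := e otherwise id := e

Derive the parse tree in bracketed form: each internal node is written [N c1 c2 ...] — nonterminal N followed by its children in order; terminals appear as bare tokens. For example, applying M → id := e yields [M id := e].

[S [M when cond do [M id := e] otherwise [M id := e]]]

S
M
when cond do M otherwise M
when cond do id := e otherwise M
when cond do id := e otherwise id := e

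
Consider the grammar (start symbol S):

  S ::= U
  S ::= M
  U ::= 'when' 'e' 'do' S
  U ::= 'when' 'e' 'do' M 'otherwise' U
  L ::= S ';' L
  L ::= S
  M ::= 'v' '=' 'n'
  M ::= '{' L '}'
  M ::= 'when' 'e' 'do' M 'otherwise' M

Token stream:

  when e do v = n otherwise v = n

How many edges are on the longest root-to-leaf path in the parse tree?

3

[S [M when e do [M v = n] otherwise [M v = n]]]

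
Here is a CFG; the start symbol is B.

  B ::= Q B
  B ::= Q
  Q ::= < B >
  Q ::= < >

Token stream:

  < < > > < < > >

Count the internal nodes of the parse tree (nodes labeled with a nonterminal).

[B [Q < [B [Q < >]] >] [B [Q < [B [Q < >]] >]]]

8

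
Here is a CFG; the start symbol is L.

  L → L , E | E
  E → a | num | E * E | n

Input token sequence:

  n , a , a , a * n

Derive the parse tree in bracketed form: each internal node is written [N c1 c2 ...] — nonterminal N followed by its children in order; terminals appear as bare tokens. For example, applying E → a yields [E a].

L
L , E
L , E , E
L , E , E , E
E , E , E , E
n , E , E , E
n , a , E , E
n , a , a , E
n , a , a , E * E
n , a , a , a * E
n , a , a , a * n

[L [L [L [L [E n]] , [E a]] , [E a]] , [E [E a] * [E n]]]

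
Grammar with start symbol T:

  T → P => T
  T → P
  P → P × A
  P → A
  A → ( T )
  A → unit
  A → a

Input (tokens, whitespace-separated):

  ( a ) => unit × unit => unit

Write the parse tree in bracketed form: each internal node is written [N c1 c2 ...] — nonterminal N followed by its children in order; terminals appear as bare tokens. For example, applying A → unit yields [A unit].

T
P => T
A => T
( T ) => T
( P ) => T
( A ) => T
( a ) => T
( a ) => P => T
( a ) => P × A => T
( a ) => A × A => T
( a ) => unit × A => T
( a ) => unit × unit => T
( a ) => unit × unit => P
( a ) => unit × unit => A
( a ) => unit × unit => unit

[T [P [A ( [T [P [A a]]] )]] => [T [P [P [A unit]] × [A unit]] => [T [P [A unit]]]]]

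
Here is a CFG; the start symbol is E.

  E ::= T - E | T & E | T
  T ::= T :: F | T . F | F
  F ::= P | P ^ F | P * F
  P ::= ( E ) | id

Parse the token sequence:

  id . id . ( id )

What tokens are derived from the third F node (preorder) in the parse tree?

[E [T [T [T [F [P id]]] . [F [P id]]] . [F [P ( [E [T [F [P id]]]] )]]]]

( id )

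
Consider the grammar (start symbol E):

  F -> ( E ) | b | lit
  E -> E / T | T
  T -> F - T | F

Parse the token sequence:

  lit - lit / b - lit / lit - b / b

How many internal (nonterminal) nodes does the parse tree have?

[E [E [E [E [T [F lit] - [T [F lit]]]] / [T [F b] - [T [F lit]]]] / [T [F lit] - [T [F b]]]] / [T [F b]]]

18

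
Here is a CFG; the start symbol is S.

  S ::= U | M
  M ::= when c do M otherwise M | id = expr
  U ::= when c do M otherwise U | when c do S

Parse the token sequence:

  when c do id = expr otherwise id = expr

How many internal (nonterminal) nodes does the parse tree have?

4

[S [M when c do [M id = expr] otherwise [M id = expr]]]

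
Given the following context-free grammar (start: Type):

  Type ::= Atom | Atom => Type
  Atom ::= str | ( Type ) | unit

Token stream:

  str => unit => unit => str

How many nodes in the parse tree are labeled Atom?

4

[Type [Atom str] => [Type [Atom unit] => [Type [Atom unit] => [Type [Atom str]]]]]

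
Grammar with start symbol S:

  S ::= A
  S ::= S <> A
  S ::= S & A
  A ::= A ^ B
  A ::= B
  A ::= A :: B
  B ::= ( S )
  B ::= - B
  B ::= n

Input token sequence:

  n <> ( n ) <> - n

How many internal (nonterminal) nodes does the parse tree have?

13

[S [S [S [A [B n]]] <> [A [B ( [S [A [B n]]] )]]] <> [A [B - [B n]]]]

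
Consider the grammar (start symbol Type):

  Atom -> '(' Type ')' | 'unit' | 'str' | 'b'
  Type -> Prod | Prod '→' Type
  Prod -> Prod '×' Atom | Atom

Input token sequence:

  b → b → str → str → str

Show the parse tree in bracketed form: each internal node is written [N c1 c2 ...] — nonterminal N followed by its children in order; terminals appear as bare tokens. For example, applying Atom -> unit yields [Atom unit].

[Type [Prod [Atom b]] → [Type [Prod [Atom b]] → [Type [Prod [Atom str]] → [Type [Prod [Atom str]] → [Type [Prod [Atom str]]]]]]]

Type
Prod → Type
Atom → Type
b → Type
b → Prod → Type
b → Atom → Type
b → b → Type
b → b → Prod → Type
b → b → Atom → Type
b → b → str → Type
b → b → str → Prod → Type
b → b → str → Atom → Type
b → b → str → str → Type
b → b → str → str → Prod
b → b → str → str → Atom
b → b → str → str → str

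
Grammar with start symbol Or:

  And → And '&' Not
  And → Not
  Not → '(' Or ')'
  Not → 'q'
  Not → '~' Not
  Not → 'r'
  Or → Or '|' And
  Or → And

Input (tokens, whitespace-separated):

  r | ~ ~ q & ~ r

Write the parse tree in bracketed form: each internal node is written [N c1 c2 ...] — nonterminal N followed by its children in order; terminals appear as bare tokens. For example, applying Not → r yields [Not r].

Or
Or | And
And | And
Not | And
r | And
r | And & Not
r | Not & Not
r | ~ Not & Not
r | ~ ~ Not & Not
r | ~ ~ q & Not
r | ~ ~ q & ~ Not
r | ~ ~ q & ~ r

[Or [Or [And [Not r]]] | [And [And [Not ~ [Not ~ [Not q]]]] & [Not ~ [Not r]]]]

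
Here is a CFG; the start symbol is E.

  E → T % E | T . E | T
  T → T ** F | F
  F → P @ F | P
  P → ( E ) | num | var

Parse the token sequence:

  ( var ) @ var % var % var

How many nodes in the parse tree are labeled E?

4

[E [T [F [P ( [E [T [F [P var]]]] )] @ [F [P var]]]] % [E [T [F [P var]]] % [E [T [F [P var]]]]]]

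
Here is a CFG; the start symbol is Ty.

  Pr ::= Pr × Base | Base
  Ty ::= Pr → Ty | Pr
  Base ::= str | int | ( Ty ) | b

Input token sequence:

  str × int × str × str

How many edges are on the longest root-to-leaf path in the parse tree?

[Ty [Pr [Pr [Pr [Pr [Base str]] × [Base int]] × [Base str]] × [Base str]]]

6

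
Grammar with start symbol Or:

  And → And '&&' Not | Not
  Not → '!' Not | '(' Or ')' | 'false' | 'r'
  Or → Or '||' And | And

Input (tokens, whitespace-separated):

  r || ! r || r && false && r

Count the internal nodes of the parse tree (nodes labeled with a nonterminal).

14

[Or [Or [Or [And [Not r]]] || [And [Not ! [Not r]]]] || [And [And [And [Not r]] && [Not false]] && [Not r]]]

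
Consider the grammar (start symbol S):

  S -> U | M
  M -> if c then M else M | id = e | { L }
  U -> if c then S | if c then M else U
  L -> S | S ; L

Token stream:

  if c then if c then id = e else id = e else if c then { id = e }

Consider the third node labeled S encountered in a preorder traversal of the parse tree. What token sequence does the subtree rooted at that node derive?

[S [U if c then [M if c then [M id = e] else [M id = e]] else [U if c then [S [M { [L [S [M id = e]]] }]]]]]

id = e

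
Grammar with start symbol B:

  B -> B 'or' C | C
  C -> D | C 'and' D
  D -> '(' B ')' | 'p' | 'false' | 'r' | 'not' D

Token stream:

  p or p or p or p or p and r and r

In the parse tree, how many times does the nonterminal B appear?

5

[B [B [B [B [B [C [D p]]] or [C [D p]]] or [C [D p]]] or [C [D p]]] or [C [C [C [D p]] and [D r]] and [D r]]]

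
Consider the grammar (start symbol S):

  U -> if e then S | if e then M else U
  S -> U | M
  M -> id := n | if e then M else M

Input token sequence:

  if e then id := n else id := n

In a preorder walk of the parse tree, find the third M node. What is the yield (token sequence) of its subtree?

id := n

[S [M if e then [M id := n] else [M id := n]]]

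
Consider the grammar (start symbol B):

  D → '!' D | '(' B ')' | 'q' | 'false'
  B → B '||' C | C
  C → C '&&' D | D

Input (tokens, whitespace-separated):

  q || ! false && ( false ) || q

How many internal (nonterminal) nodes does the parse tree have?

[B [B [B [C [D q]]] || [C [C [D ! [D false]]] && [D ( [B [C [D false]]] )]]] || [C [D q]]]

15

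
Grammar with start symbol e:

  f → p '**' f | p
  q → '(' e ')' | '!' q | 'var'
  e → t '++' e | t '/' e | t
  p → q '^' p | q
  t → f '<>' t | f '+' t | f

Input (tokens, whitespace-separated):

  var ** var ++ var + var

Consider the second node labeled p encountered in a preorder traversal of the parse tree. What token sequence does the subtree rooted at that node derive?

[e [t [f [p [q var]] ** [f [p [q var]]]]] ++ [e [t [f [p [q var]]] + [t [f [p [q var]]]]]]]

var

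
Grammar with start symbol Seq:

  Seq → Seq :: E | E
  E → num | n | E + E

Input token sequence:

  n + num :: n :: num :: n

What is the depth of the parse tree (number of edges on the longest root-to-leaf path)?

[Seq [Seq [Seq [Seq [E [E n] + [E num]]] :: [E n]] :: [E num]] :: [E n]]

6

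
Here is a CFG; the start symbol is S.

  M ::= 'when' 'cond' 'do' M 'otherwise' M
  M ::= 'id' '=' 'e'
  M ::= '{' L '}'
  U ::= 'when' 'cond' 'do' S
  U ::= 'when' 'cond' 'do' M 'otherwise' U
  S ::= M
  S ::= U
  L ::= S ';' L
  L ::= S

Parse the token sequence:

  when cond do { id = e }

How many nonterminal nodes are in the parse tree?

7

[S [U when cond do [S [M { [L [S [M id = e]]] }]]]]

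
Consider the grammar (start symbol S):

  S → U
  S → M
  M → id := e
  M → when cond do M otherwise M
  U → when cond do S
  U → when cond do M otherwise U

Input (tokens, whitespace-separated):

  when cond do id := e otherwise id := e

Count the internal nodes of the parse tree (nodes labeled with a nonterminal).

[S [M when cond do [M id := e] otherwise [M id := e]]]

4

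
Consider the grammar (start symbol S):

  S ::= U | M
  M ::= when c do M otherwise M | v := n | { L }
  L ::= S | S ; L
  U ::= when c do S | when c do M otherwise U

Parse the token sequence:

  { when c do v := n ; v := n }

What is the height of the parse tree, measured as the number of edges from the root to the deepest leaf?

7

[S [M { [L [S [U when c do [S [M v := n]]]] ; [L [S [M v := n]]]] }]]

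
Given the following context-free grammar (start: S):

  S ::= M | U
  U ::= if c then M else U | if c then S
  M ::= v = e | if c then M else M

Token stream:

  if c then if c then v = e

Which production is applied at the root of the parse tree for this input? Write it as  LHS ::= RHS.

[S [U if c then [S [U if c then [S [M v = e]]]]]]

S ::= U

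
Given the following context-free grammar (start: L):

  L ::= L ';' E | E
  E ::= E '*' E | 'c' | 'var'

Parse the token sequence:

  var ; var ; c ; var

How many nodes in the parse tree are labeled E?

4

[L [L [L [L [E var]] ; [E var]] ; [E c]] ; [E var]]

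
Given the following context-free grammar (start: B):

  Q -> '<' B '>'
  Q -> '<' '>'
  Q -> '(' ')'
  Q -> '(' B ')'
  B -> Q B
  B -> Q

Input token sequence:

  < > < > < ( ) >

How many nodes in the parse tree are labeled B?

[B [Q < >] [B [Q < >] [B [Q < [B [Q ( )]] >]]]]

4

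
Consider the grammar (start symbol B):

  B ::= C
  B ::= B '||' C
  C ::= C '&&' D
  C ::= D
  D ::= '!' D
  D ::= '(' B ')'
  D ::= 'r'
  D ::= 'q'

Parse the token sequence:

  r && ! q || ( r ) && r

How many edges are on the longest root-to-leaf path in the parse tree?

[B [B [C [C [D r]] && [D ! [D q]]]] || [C [C [D ( [B [C [D r]]] )]] && [D r]]]

7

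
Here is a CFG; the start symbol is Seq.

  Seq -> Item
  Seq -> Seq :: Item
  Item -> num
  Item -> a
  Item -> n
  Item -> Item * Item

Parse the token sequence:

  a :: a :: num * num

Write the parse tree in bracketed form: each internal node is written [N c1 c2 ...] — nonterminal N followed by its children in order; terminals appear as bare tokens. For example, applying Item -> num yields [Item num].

[Seq [Seq [Seq [Item a]] :: [Item a]] :: [Item [Item num] * [Item num]]]

Seq
Seq :: Item
Seq :: Item :: Item
Item :: Item :: Item
a :: Item :: Item
a :: a :: Item
a :: a :: Item * Item
a :: a :: num * Item
a :: a :: num * num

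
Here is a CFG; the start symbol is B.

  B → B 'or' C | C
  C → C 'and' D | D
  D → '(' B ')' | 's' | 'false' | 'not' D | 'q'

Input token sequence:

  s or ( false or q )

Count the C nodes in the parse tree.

4

[B [B [C [D s]]] or [C [D ( [B [B [C [D false]]] or [C [D q]]] )]]]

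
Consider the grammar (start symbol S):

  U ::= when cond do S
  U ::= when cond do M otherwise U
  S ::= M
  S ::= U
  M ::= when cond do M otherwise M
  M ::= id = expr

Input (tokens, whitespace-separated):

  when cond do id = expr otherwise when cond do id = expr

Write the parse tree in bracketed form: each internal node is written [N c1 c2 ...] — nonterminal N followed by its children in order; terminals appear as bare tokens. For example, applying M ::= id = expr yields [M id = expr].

S
U
when cond do M otherwise U
when cond do id = expr otherwise U
when cond do id = expr otherwise when cond do S
when cond do id = expr otherwise when cond do M
when cond do id = expr otherwise when cond do id = expr

[S [U when cond do [M id = expr] otherwise [U when cond do [S [M id = expr]]]]]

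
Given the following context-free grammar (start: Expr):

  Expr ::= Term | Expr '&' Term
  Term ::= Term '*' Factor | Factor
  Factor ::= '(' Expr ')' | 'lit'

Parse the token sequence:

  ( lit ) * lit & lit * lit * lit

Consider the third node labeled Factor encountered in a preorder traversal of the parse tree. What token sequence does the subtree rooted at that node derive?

[Expr [Expr [Term [Term [Factor ( [Expr [Term [Factor lit]]] )]] * [Factor lit]]] & [Term [Term [Term [Factor lit]] * [Factor lit]] * [Factor lit]]]

lit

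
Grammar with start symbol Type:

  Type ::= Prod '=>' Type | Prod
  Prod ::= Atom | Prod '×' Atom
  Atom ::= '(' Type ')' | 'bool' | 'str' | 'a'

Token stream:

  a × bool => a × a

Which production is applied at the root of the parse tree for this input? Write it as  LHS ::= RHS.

[Type [Prod [Prod [Atom a]] × [Atom bool]] => [Type [Prod [Prod [Atom a]] × [Atom a]]]]

Type ::= Prod '=>' Type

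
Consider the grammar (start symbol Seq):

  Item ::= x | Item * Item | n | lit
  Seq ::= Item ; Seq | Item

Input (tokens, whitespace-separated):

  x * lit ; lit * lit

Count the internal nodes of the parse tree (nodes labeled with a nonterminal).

[Seq [Item [Item x] * [Item lit]] ; [Seq [Item [Item lit] * [Item lit]]]]

8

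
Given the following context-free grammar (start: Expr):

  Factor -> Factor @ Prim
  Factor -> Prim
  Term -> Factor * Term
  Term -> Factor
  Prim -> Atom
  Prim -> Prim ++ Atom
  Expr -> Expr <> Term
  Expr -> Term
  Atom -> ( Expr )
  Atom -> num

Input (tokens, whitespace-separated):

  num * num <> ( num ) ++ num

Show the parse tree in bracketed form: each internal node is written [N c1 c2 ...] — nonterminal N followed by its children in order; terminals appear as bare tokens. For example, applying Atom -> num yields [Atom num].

[Expr [Expr [Term [Factor [Prim [Atom num]]] * [Term [Factor [Prim [Atom num]]]]]] <> [Term [Factor [Prim [Prim [Atom ( [Expr [Term [Factor [Prim [Atom num]]]]] )]] ++ [Atom num]]]]]

Expr
Expr <> Term
Term <> Term
Factor * Term <> Term
Prim * Term <> Term
Atom * Term <> Term
num * Term <> Term
num * Factor <> Term
num * Prim <> Term
num * Atom <> Term
num * num <> Term
num * num <> Factor
num * num <> Prim
num * num <> Prim ++ Atom
num * num <> Atom ++ Atom
num * num <> ( Expr ) ++ Atom
num * num <> ( Term ) ++ Atom
num * num <> ( Factor ) ++ Atom
num * num <> ( Prim ) ++ Atom
num * num <> ( Atom ) ++ Atom
num * num <> ( num ) ++ Atom
num * num <> ( num ) ++ num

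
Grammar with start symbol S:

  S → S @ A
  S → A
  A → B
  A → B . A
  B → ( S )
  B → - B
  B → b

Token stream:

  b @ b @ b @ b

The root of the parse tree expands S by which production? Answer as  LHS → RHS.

[S [S [S [S [A [B b]]] @ [A [B b]]] @ [A [B b]]] @ [A [B b]]]

S → S @ A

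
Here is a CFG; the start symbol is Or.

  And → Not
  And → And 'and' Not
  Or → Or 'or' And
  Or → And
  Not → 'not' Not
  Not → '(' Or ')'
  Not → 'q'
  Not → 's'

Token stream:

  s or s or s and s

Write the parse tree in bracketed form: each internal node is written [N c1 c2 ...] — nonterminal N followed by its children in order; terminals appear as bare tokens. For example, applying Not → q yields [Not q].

Or
Or or And
Or or And or And
And or And or And
Not or And or And
s or And or And
s or Not or And
s or s or And
s or s or And and Not
s or s or Not and Not
s or s or s and Not
s or s or s and s

[Or [Or [Or [And [Not s]]] or [And [Not s]]] or [And [And [Not s]] and [Not s]]]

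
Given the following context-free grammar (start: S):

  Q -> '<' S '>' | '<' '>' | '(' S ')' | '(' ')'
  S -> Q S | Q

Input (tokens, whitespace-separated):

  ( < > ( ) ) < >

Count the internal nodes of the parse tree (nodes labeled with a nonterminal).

[S [Q ( [S [Q < >] [S [Q ( )]]] )] [S [Q < >]]]

8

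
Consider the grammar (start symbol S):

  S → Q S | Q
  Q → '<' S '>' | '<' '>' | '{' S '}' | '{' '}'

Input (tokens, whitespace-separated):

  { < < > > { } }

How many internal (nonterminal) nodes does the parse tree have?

8

[S [Q { [S [Q < [S [Q < >]] >] [S [Q { }]]] }]]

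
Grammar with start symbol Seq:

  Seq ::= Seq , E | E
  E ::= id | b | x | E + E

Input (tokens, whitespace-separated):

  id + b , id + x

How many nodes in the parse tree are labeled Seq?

[Seq [Seq [E [E id] + [E b]]] , [E [E id] + [E x]]]

2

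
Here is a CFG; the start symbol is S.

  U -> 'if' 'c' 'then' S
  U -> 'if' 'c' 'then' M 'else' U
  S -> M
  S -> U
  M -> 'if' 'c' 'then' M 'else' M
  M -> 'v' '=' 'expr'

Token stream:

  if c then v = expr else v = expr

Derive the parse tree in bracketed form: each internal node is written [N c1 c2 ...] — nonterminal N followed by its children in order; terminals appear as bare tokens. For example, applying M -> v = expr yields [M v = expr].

[S [M if c then [M v = expr] else [M v = expr]]]

S
M
if c then M else M
if c then v = expr else M
if c then v = expr else v = expr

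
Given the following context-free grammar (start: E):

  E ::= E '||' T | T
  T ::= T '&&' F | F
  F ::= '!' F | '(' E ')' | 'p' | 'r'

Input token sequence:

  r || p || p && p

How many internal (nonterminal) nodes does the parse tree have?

[E [E [E [T [F r]]] || [T [F p]]] || [T [T [F p]] && [F p]]]

11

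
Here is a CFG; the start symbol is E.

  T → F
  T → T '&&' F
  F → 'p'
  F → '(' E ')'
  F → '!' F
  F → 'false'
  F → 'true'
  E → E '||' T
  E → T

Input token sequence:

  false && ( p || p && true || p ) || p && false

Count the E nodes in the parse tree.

[E [E [T [T [F false]] && [F ( [E [E [E [T [F p]]] || [T [T [F p]] && [F true]]] || [T [F p]]] )]]] || [T [T [F p]] && [F false]]]

5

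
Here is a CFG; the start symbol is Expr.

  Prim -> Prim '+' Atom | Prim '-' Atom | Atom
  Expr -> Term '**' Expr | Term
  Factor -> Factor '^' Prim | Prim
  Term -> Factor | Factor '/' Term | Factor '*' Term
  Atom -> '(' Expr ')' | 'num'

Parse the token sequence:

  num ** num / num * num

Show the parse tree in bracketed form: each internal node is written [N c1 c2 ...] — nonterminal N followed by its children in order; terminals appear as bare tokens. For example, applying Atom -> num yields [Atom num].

Expr
Term ** Expr
Factor ** Expr
Prim ** Expr
Atom ** Expr
num ** Expr
num ** Term
num ** Factor / Term
num ** Prim / Term
num ** Atom / Term
num ** num / Term
num ** num / Factor * Term
num ** num / Prim * Term
num ** num / Atom * Term
num ** num / num * Term
num ** num / num * Factor
num ** num / num * Prim
num ** num / num * Atom
num ** num / num * num

[Expr [Term [Factor [Prim [Atom num]]]] ** [Expr [Term [Factor [Prim [Atom num]]] / [Term [Factor [Prim [Atom num]]] * [Term [Factor [Prim [Atom num]]]]]]]]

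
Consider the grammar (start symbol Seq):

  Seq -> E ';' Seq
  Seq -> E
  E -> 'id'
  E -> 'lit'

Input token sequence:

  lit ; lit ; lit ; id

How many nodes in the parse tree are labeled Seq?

[Seq [E lit] ; [Seq [E lit] ; [Seq [E lit] ; [Seq [E id]]]]]

4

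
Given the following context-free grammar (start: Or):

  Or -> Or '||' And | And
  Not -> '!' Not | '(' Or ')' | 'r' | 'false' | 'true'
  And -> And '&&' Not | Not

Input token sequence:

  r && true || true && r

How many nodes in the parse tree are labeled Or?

2

[Or [Or [And [And [Not r]] && [Not true]]] || [And [And [Not true]] && [Not r]]]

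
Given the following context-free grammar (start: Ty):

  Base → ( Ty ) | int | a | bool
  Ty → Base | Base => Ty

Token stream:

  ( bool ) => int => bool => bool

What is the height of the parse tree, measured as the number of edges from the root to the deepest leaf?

[Ty [Base ( [Ty [Base bool]] )] => [Ty [Base int] => [Ty [Base bool] => [Ty [Base bool]]]]]

5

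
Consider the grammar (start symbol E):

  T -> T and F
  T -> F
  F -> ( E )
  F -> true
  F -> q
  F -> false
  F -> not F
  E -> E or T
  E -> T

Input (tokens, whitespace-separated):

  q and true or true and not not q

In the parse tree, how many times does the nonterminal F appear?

6

[E [E [T [T [F q]] and [F true]]] or [T [T [F true]] and [F not [F not [F q]]]]]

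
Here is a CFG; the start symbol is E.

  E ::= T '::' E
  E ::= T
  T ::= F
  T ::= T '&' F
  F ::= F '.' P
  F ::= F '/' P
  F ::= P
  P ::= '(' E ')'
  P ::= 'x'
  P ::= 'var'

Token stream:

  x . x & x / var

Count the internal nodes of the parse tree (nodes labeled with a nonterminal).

[E [T [T [F [F [P x]] . [P x]]] & [F [F [P x]] / [P var]]]]

11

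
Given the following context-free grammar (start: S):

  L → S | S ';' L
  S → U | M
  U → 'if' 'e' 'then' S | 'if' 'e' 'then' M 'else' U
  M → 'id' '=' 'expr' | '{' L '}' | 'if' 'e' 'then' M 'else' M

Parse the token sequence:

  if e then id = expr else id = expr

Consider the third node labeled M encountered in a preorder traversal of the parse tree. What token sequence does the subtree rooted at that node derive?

id = expr

[S [M if e then [M id = expr] else [M id = expr]]]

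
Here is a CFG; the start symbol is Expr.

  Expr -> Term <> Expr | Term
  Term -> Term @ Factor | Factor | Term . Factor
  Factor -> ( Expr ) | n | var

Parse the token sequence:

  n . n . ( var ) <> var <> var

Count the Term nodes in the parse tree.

6

[Expr [Term [Term [Term [Factor n]] . [Factor n]] . [Factor ( [Expr [Term [Factor var]]] )]] <> [Expr [Term [Factor var]] <> [Expr [Term [Factor var]]]]]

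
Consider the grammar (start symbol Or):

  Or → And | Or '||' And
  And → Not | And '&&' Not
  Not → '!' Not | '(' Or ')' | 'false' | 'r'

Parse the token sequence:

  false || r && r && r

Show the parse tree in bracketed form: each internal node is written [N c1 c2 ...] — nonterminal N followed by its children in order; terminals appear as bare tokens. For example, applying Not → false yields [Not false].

Or
Or || And
And || And
Not || And
false || And
false || And && Not
false || And && Not && Not
false || Not && Not && Not
false || r && Not && Not
false || r && r && Not
false || r && r && r

[Or [Or [And [Not false]]] || [And [And [And [Not r]] && [Not r]] && [Not r]]]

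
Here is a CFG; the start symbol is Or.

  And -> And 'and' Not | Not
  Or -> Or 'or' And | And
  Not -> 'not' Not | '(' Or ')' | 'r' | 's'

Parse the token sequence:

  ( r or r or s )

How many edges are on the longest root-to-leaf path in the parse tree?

[Or [And [Not ( [Or [Or [Or [And [Not r]]] or [And [Not r]]] or [And [Not s]]] )]]]

8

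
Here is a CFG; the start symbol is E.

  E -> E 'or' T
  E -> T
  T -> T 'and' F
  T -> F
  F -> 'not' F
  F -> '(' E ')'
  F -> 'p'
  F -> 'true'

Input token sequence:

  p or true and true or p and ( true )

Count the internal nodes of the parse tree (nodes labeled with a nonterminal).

[E [E [E [T [F p]]] or [T [T [F true]] and [F true]]] or [T [T [F p]] and [F ( [E [T [F true]]] )]]]

16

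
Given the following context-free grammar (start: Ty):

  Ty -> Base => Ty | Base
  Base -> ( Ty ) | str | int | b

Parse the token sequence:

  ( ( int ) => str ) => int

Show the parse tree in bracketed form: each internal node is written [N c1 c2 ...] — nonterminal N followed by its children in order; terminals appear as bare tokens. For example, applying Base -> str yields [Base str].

Ty
Base => Ty
( Ty ) => Ty
( Base => Ty ) => Ty
( ( Ty ) => Ty ) => Ty
( ( Base ) => Ty ) => Ty
( ( int ) => Ty ) => Ty
( ( int ) => Base ) => Ty
( ( int ) => str ) => Ty
( ( int ) => str ) => Base
( ( int ) => str ) => int

[Ty [Base ( [Ty [Base ( [Ty [Base int]] )] => [Ty [Base str]]] )] => [Ty [Base int]]]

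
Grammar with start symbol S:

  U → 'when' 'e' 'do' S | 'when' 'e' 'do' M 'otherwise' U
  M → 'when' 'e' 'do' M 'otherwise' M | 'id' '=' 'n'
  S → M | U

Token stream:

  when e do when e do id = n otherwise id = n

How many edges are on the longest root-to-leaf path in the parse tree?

[S [U when e do [S [M when e do [M id = n] otherwise [M id = n]]]]]

5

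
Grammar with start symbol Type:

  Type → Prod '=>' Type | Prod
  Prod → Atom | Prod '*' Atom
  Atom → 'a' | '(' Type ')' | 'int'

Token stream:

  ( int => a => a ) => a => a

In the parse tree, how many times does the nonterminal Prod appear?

6

[Type [Prod [Atom ( [Type [Prod [Atom int]] => [Type [Prod [Atom a]] => [Type [Prod [Atom a]]]]] )]] => [Type [Prod [Atom a]] => [Type [Prod [Atom a]]]]]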